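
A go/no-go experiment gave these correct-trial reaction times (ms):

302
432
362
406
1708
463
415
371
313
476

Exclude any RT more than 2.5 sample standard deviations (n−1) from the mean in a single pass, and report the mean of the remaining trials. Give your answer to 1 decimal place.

393.3 ms

n = 10, ΣRT = 5248, M = 524.800
Σ(x−M)² = 1585601.60; s = √(1585601.60/9) = 419.736
Cutoffs: 524.800 ± 2.5·419.736 → [-524.5, 1574.1]
Outside: 1708 → excluded.
Retained (n=9): Σ = 3540, mean = 3540/9 = 393.333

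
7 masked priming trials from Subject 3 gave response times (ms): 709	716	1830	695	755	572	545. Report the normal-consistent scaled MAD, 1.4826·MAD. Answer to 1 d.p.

68.2 ms

Sorted: 545, 572, 695, 709, 716, 755, 1830 → median = 709
|x − 709| sorted: 0, 7, 14, 46, 137, 164, 1121 → MAD = 46
Robust SD ≈ 1.4826 × 46 = 68.200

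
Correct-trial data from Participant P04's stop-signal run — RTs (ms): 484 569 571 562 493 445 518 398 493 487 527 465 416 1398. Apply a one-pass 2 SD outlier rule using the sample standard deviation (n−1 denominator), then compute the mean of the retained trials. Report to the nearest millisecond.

n = 14, ΣRT = 7826, M = 559.000
Σ(x−M)² = 794602.00; s = √(794602.00/13) = 247.231
Cutoffs: 559.000 ± 2·247.231 → [64.5, 1053.5]
Outside: 1398 → excluded.
Retained (n=13): Σ = 6428, mean = 6428/13 = 494.462

494 ms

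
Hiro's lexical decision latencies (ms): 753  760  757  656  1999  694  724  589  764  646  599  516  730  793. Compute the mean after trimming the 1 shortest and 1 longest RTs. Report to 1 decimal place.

Sorted: 516, 589, 599, 646, 656, 694, 724, 730, 753, 757, 760, 764, 793, 1999
Drop lowest 1 (516) and highest 1 (1999)
Remaining (n=12): Σ = 8465, mean = 8465/12 = 705.417

705.4 ms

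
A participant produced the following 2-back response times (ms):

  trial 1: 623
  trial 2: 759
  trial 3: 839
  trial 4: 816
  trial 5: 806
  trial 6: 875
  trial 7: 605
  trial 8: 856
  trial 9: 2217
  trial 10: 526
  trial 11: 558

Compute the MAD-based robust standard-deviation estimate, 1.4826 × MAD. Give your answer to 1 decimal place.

Sorted: 526, 558, 605, 623, 759, 806, 816, 839, 856, 875, 2217 → median = 806
|x − 806| sorted: 0, 10, 33, 47, 50, 69, 183, 201, 248, 280, 1411 → MAD = 69
Robust SD ≈ 1.4826 × 69 = 102.299

102.3 ms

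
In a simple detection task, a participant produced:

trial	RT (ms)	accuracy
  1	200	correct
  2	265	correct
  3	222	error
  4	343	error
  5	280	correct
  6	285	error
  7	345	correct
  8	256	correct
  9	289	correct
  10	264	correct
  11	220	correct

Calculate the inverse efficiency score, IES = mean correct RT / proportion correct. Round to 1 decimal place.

Correct trials (n=8): 200, 265, 280, 345, 256, 289, 264, 220
Mean correct RT = 2119/8 = 264.8750 ms
Proportion correct = 8/11
IES = 264.8750 / (8/11) = 364.203 ms

364.2 ms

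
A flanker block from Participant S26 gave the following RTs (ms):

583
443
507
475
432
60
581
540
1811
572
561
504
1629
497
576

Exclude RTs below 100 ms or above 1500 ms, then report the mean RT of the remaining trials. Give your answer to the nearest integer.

Excluded: 60, 1629, 1811
Retained (n=12): Σ = 6271
Mean = 6271/12 = 522.5833

523 ms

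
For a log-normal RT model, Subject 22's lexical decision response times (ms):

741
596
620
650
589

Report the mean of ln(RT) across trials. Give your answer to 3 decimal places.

6.457

ln(RT): 6.6080, 6.3902, 6.4297, 6.4770, 6.3784
Σ ln(RT) = 32.2834
Mean = 32.2834/5 = 6.45667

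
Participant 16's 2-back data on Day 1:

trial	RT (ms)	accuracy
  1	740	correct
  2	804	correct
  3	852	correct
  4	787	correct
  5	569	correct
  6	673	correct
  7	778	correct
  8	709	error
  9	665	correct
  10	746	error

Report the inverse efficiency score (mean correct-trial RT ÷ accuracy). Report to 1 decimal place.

916.9 ms

Correct trials (n=8): 740, 804, 852, 787, 569, 673, 778, 665
Mean correct RT = 5868/8 = 733.5000 ms
Proportion correct = 8/10
IES = 733.5000 / (8/10) = 916.875 ms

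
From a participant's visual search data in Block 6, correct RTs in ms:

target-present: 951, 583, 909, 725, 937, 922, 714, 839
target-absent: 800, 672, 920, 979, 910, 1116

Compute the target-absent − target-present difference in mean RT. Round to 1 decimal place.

77.0 ms

M(target-present) = 6580/8 = 822.500
M(target-absent) = 5397/6 = 899.500
Difference = 899.500 − 822.500 = 77.000 ms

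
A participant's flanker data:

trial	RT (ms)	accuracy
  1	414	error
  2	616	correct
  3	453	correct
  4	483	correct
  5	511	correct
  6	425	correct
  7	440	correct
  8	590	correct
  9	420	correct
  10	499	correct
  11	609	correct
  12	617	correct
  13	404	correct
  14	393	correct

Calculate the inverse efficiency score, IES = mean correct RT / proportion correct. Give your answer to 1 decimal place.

535.1 ms

Correct trials (n=13): 616, 453, 483, 511, 425, 440, 590, 420, 499, 609, 617, 404, 393
Mean correct RT = 6460/13 = 496.9231 ms
Proportion correct = 13/14
IES = 496.9231 / (13/14) = 535.148 ms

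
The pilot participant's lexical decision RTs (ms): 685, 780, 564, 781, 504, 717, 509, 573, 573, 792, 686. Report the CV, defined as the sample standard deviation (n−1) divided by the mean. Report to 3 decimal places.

0.169

n = 11, Σ = 7164, M = 651.2727
Σ(x−M)² = 121668.182; s = √(121668.182/10) = 110.3033
CV = 110.3033 / 651.2727 = 0.16937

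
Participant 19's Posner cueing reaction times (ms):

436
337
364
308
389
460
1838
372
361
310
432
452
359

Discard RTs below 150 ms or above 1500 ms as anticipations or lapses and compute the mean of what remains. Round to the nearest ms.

382 ms

Excluded: 1838
Retained (n=12): Σ = 4580
Mean = 4580/12 = 381.6667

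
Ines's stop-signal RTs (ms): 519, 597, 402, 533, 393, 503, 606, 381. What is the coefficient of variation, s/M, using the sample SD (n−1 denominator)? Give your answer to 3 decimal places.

0.183

n = 8, Σ = 3934, M = 491.7500
Σ(x−M)² = 56773.500; s = √(56773.500/7) = 90.0583
CV = 90.0583 / 491.7500 = 0.18314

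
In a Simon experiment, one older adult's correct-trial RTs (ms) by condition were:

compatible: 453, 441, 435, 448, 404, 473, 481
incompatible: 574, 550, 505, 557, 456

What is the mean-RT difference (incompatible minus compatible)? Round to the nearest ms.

M(compatible) = 3135/7 = 447.857
M(incompatible) = 2642/5 = 528.400
Difference = 528.400 − 447.857 = 80.543 ms

81 ms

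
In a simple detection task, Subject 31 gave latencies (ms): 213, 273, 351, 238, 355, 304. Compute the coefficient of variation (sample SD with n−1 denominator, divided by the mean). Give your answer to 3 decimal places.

n = 6, Σ = 1734, M = 289.0000
Σ(x−M)² = 17058.000; s = √(17058.000/5) = 58.4089
CV = 58.4089 / 289.0000 = 0.20211

0.202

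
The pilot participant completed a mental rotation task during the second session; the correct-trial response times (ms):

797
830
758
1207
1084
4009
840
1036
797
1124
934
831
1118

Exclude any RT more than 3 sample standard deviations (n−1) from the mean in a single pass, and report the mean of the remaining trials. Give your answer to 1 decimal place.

946.3 ms

n = 13, ΣRT = 15365, M = 1181.923
Σ(x−M)² = 8932732.92; s = √(8932732.92/12) = 862.783
Cutoffs: 1181.923 ± 3·862.783 → [-1406.4, 3770.3]
Outside: 4009 → excluded.
Retained (n=12): Σ = 11356, mean = 11356/12 = 946.333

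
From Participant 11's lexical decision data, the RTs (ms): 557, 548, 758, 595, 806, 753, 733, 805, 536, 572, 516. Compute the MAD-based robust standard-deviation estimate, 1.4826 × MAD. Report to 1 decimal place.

117.1 ms

Sorted: 516, 536, 548, 557, 572, 595, 733, 753, 758, 805, 806 → median = 595
|x − 595| sorted: 0, 23, 38, 47, 59, 79, 138, 158, 163, 210, 211 → MAD = 79
Robust SD ≈ 1.4826 × 79 = 117.125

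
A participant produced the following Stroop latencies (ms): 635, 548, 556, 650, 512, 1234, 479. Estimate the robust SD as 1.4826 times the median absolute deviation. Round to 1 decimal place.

114.2 ms

Sorted: 479, 512, 548, 556, 635, 650, 1234 → median = 556
|x − 556| sorted: 0, 8, 44, 77, 79, 94, 678 → MAD = 77
Robust SD ≈ 1.4826 × 77 = 114.160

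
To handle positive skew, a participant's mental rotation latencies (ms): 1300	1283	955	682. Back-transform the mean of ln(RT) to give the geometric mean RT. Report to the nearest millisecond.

1021 ms

ln(RT): 7.1701, 7.1570, 6.8617, 6.5250
Mean ln(RT) = 27.7138/4 = 6.92845
Geometric mean = exp(6.92845) = 1020.91 ms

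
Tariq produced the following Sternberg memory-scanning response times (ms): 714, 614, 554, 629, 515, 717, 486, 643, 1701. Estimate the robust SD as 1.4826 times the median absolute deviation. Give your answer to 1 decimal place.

126.0 ms

Sorted: 486, 515, 554, 614, 629, 643, 714, 717, 1701 → median = 629
|x − 629| sorted: 0, 14, 15, 75, 85, 88, 114, 143, 1072 → MAD = 85
Robust SD ≈ 1.4826 × 85 = 126.021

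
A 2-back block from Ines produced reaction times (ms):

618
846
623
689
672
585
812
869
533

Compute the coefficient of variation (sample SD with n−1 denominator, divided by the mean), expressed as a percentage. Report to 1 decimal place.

n = 9, Σ = 6247, M = 694.1111
Σ(x−M)² = 116780.889; s = √(116780.889/8) = 120.8206
CV = 120.8206 / 694.1111 = 0.17407 = 17.407%

17.4%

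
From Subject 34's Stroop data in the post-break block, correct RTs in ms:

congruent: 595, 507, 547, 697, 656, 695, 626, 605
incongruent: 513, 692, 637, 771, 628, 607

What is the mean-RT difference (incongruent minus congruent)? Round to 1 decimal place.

25.3 ms

M(congruent) = 4928/8 = 616.000
M(incongruent) = 3848/6 = 641.333
Difference = 641.333 − 616.000 = 25.333 ms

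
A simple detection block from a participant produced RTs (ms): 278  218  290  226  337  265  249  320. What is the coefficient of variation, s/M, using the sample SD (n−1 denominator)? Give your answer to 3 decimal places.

n = 8, Σ = 2183, M = 272.8750
Σ(x−M)² = 12492.875; s = √(12492.875/7) = 42.2457
CV = 42.2457 / 272.8750 = 0.15482

0.155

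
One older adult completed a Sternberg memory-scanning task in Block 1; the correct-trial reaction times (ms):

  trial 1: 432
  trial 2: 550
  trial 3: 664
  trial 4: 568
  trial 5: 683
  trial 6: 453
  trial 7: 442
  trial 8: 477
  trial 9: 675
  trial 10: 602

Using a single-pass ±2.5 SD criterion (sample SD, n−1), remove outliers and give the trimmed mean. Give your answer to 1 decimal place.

554.6 ms

n = 10, ΣRT = 5546, M = 554.600
Σ(x−M)² = 89452.40; s = √(89452.40/9) = 99.695
Cutoffs: 554.600 ± 2.5·99.695 → [305.4, 803.8]
No RTs fall outside the cutoffs; all 10 retained. Mean = 5546/10 = 554.600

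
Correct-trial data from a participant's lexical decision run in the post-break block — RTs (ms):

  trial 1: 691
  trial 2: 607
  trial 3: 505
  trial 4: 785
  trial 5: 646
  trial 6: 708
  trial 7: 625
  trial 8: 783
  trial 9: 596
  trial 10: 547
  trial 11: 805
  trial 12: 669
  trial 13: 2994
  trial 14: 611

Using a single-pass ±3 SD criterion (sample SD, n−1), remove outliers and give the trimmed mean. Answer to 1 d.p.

n = 14, ΣRT = 11572, M = 826.571
Σ(x−M)² = 5161757.43; s = √(5161757.43/13) = 630.126
Cutoffs: 826.571 ± 3·630.126 → [-1063.8, 2716.9]
Outside: 2994 → excluded.
Retained (n=13): Σ = 8578, mean = 8578/13 = 659.846

659.8 ms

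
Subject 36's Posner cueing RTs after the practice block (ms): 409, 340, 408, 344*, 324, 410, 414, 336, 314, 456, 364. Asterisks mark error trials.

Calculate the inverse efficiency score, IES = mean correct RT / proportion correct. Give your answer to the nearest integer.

415 ms

Correct trials (n=10): 409, 340, 408, 324, 410, 414, 336, 314, 456, 364
Mean correct RT = 3775/10 = 377.5000 ms
Proportion correct = 10/11
IES = 377.5000 / (10/11) = 415.250 ms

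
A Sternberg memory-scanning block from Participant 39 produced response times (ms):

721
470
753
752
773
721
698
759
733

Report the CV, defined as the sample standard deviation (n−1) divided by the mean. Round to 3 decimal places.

0.131

n = 9, Σ = 6380, M = 708.8889
Σ(x−M)² = 68486.889; s = √(68486.889/8) = 92.5249
CV = 92.5249 / 708.8889 = 0.13052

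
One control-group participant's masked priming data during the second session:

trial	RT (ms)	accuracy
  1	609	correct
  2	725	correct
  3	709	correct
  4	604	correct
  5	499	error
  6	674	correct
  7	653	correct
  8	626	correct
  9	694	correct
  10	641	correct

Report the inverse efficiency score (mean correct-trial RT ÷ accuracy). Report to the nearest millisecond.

Correct trials (n=9): 609, 725, 709, 604, 674, 653, 626, 694, 641
Mean correct RT = 5935/9 = 659.4444 ms
Proportion correct = 9/10
IES = 659.4444 / (9/10) = 732.716 ms

733 ms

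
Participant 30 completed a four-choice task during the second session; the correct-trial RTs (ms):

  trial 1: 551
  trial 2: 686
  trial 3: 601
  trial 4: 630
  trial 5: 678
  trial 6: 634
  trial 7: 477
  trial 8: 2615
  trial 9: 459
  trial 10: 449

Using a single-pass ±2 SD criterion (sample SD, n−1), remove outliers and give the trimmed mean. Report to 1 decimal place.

n = 10, ΣRT = 7780, M = 778.000
Σ(x−M)² = 3819134.00; s = √(3819134.00/9) = 651.420
Cutoffs: 778.000 ± 2·651.420 → [-524.8, 2080.8]
Outside: 2615 → excluded.
Retained (n=9): Σ = 5165, mean = 5165/9 = 573.889

573.9 ms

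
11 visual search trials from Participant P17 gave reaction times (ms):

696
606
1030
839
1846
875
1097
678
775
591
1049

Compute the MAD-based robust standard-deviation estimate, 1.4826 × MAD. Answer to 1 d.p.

Sorted: 591, 606, 678, 696, 775, 839, 875, 1030, 1049, 1097, 1846 → median = 839
|x − 839| sorted: 0, 36, 64, 143, 161, 191, 210, 233, 248, 258, 1007 → MAD = 191
Robust SD ≈ 1.4826 × 191 = 283.177

283.2 ms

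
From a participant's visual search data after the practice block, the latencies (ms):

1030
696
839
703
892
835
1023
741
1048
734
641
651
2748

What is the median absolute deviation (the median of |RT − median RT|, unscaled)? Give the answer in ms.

139 ms

Sorted: 641, 651, 696, 703, 734, 741, 835, 839, 892, 1023, 1030, 1048, 2748 → median = 835
|x − 835|: 195, 139, 4, 132, 57, 0, 188, 94, 213, 101, 194, 184, 1913
Sorted deviations: 0, 4, 57, 94, 101, 132, 139, 184, 188, 194, 195, 213, 1913 → MAD = 139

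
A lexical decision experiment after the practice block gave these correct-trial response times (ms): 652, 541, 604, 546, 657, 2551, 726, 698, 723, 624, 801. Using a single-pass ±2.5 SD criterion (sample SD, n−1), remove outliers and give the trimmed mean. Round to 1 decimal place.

n = 11, ΣRT = 9123, M = 829.364
Σ(x−M)² = 3321668.55; s = √(3321668.55/10) = 576.339
Cutoffs: 829.364 ± 2.5·576.339 → [-611.5, 2270.2]
Outside: 2551 → excluded.
Retained (n=10): Σ = 6572, mean = 6572/10 = 657.200

657.2 ms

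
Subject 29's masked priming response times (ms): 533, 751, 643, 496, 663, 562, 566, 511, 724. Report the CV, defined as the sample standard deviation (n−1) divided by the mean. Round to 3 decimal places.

n = 9, Σ = 5449, M = 605.4444
Σ(x−M)² = 69554.222; s = √(69554.222/8) = 93.2431
CV = 93.2431 / 605.4444 = 0.15401

0.154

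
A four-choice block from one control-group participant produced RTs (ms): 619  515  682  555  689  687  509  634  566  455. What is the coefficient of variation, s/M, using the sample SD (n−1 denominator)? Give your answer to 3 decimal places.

0.141

n = 10, Σ = 5911, M = 591.1000
Σ(x−M)² = 62650.900; s = √(62650.900/9) = 83.4339
CV = 83.4339 / 591.1000 = 0.14115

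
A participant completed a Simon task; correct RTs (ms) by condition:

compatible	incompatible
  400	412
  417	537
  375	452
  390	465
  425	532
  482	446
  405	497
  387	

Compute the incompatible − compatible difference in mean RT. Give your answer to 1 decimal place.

M(compatible) = 3281/8 = 410.125
M(incompatible) = 3341/7 = 477.286
Difference = 477.286 − 410.125 = 67.161 ms

67.2 ms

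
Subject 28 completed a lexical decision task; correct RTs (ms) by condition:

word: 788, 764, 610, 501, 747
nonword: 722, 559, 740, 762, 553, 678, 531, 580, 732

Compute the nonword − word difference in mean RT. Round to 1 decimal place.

M(word) = 3410/5 = 682.000
M(nonword) = 5857/9 = 650.778
Difference = 650.778 − 682.000 = -31.222 ms

-31.2 ms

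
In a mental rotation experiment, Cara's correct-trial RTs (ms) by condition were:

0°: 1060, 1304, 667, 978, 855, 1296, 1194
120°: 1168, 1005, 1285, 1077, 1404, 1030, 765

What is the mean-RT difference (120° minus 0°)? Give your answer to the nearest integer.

M(0°) = 7354/7 = 1050.571
M(120°) = 7734/7 = 1104.857
Difference = 1104.857 − 1050.571 = 54.286 ms

54 ms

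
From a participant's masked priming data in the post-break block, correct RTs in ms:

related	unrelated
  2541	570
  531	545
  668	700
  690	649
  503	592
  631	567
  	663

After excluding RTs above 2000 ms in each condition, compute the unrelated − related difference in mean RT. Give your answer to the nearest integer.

8 ms

related: exclude 2541
M(related) = 3023/5 = 604.600
M(unrelated) = 4286/7 = 612.286
Difference = 612.286 − 604.600 = 7.686 ms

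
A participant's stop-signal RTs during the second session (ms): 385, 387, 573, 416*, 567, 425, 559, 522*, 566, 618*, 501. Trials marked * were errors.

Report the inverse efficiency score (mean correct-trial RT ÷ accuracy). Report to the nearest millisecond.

Correct trials (n=8): 385, 387, 573, 567, 425, 559, 566, 501
Mean correct RT = 3963/8 = 495.3750 ms
Proportion correct = 8/11
IES = 495.3750 / (8/11) = 681.141 ms

681 ms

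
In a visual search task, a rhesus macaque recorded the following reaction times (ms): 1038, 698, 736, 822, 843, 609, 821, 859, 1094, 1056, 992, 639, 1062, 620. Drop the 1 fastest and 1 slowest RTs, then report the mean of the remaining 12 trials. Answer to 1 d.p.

Sorted: 609, 620, 639, 698, 736, 821, 822, 843, 859, 992, 1038, 1056, 1062, 1094
Drop lowest 1 (609) and highest 1 (1094)
Remaining (n=12): Σ = 10186, mean = 10186/12 = 848.833

848.8 ms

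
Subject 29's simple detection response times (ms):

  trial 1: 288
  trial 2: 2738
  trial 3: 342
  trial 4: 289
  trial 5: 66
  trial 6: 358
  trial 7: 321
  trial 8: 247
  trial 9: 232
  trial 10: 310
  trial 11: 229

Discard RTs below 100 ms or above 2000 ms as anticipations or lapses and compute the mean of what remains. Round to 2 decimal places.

Excluded: 66, 2738
Retained (n=9): Σ = 2616
Mean = 2616/9 = 290.6667

290.67 ms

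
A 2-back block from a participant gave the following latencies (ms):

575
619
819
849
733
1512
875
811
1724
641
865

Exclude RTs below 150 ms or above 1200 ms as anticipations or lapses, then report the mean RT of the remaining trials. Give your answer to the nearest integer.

754 ms

Excluded: 1512, 1724
Retained (n=9): Σ = 6787
Mean = 6787/9 = 754.1111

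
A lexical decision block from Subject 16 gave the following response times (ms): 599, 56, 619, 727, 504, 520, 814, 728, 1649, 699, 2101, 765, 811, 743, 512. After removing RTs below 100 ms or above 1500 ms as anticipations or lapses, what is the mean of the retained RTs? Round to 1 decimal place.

Excluded: 56, 1649, 2101
Retained (n=12): Σ = 8041
Mean = 8041/12 = 670.0833

670.1 ms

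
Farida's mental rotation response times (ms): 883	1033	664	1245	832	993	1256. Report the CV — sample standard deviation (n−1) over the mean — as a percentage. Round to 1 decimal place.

21.9%

n = 7, Σ = 6906, M = 986.5714
Σ(x−M)² = 280245.714; s = √(280245.714/6) = 216.1195
CV = 216.1195 / 986.5714 = 0.21906 = 21.906%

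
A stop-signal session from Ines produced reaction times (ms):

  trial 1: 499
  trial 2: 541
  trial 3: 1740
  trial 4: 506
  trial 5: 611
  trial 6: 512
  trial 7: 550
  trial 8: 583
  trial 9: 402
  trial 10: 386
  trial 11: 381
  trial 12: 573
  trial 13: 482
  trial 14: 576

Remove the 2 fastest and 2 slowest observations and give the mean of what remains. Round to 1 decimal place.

522.4 ms

Sorted: 381, 386, 402, 482, 499, 506, 512, 541, 550, 573, 576, 583, 611, 1740
Drop lowest 2 (381, 386) and highest 2 (611, 1740)
Remaining (n=10): Σ = 5224, mean = 5224/10 = 522.400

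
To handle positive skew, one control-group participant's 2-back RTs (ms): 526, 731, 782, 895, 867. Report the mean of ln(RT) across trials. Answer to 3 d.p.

ln(RT): 6.2653, 6.5944, 6.6619, 6.7968, 6.7650
Σ ln(RT) = 33.0834
Mean = 33.0834/5 = 6.61669

6.617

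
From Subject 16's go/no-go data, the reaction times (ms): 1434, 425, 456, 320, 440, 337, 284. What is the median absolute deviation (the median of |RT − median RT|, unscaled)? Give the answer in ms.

88 ms

Sorted: 284, 320, 337, 425, 440, 456, 1434 → median = 425
|x − 425|: 1009, 0, 31, 105, 15, 88, 141
Sorted deviations: 0, 15, 31, 88, 105, 141, 1009 → MAD = 88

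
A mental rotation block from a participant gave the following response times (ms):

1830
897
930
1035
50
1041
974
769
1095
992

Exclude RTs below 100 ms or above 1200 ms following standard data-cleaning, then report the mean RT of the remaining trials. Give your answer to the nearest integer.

Excluded: 50, 1830
Retained (n=8): Σ = 7733
Mean = 7733/8 = 966.6250

967 ms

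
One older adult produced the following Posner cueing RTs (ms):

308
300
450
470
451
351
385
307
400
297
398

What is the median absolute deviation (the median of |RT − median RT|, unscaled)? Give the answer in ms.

66 ms

Sorted: 297, 300, 307, 308, 351, 385, 398, 400, 450, 451, 470 → median = 385
|x − 385|: 77, 85, 65, 85, 66, 34, 0, 78, 15, 88, 13
Sorted deviations: 0, 13, 15, 34, 65, 66, 77, 78, 85, 85, 88 → MAD = 66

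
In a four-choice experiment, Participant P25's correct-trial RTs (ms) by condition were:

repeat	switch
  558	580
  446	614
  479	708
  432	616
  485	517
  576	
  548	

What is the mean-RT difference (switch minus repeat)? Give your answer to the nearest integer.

104 ms

M(repeat) = 3524/7 = 503.429
M(switch) = 3035/5 = 607.000
Difference = 607.000 − 503.429 = 103.571 ms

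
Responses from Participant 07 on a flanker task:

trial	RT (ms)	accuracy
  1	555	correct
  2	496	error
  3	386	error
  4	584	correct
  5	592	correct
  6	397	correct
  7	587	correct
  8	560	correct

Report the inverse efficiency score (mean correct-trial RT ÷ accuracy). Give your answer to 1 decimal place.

Correct trials (n=6): 555, 584, 592, 397, 587, 560
Mean correct RT = 3275/6 = 545.8333 ms
Proportion correct = 6/8
IES = 545.8333 / (6/8) = 727.778 ms

727.8 ms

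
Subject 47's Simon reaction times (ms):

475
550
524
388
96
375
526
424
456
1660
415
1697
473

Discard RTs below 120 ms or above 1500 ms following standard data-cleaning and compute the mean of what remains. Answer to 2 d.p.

460.60 ms

Excluded: 96, 1660, 1697
Retained (n=10): Σ = 4606
Mean = 4606/10 = 460.6000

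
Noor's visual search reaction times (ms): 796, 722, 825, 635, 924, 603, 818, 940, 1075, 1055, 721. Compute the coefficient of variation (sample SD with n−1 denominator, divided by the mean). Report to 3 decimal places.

n = 11, Σ = 9114, M = 828.5455
Σ(x−M)² = 245986.727; s = √(245986.727/10) = 156.8396
CV = 156.8396 / 828.5455 = 0.18930

0.189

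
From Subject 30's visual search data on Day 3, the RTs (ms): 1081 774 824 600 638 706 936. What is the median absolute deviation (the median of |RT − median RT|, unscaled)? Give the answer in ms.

Sorted: 600, 638, 706, 774, 824, 936, 1081 → median = 774
|x − 774|: 307, 0, 50, 174, 136, 68, 162
Sorted deviations: 0, 50, 68, 136, 162, 174, 307 → MAD = 136

136 ms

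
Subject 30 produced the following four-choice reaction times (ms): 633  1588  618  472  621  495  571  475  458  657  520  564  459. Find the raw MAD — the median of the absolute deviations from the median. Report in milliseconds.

69 ms

Sorted: 458, 459, 472, 475, 495, 520, 564, 571, 618, 621, 633, 657, 1588 → median = 564
|x − 564|: 69, 1024, 54, 92, 57, 69, 7, 89, 106, 93, 44, 0, 105
Sorted deviations: 0, 7, 44, 54, 57, 69, 69, 89, 92, 93, 105, 106, 1024 → MAD = 69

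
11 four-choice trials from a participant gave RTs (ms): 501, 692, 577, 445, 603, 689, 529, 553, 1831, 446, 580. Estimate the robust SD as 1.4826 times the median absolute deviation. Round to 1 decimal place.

112.7 ms

Sorted: 445, 446, 501, 529, 553, 577, 580, 603, 689, 692, 1831 → median = 577
|x − 577| sorted: 0, 3, 24, 26, 48, 76, 112, 115, 131, 132, 1254 → MAD = 76
Robust SD ≈ 1.4826 × 76 = 112.678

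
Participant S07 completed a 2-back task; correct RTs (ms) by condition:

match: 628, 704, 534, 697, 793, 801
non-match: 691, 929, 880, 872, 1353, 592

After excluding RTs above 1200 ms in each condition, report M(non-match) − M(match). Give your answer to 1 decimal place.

100.0 ms

non-match: exclude 1353
M(match) = 4157/6 = 692.833
M(non-match) = 3964/5 = 792.800
Difference = 792.800 − 692.833 = 99.967 ms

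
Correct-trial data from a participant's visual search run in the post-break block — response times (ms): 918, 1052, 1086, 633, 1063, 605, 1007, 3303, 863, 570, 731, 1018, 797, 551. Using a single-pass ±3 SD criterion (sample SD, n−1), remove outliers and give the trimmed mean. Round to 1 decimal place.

n = 14, ΣRT = 14197, M = 1014.071
Σ(x−M)² = 6131756.93; s = √(6131756.93/13) = 686.785
Cutoffs: 1014.071 ± 3·686.785 → [-1046.3, 3074.4]
Outside: 3303 → excluded.
Retained (n=13): Σ = 10894, mean = 10894/13 = 838.000

838.0 ms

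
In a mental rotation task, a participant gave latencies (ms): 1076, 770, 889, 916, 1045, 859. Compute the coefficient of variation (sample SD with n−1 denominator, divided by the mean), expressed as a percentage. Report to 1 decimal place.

12.5%

n = 6, Σ = 5555, M = 925.8333
Σ(x−M)² = 66954.833; s = √(66954.833/5) = 115.7193
CV = 115.7193 / 925.8333 = 0.12499 = 12.499%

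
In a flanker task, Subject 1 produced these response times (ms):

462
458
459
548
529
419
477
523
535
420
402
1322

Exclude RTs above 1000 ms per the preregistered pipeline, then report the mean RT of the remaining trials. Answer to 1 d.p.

Excluded: 1322
Retained (n=11): Σ = 5232
Mean = 5232/11 = 475.6364

475.6 ms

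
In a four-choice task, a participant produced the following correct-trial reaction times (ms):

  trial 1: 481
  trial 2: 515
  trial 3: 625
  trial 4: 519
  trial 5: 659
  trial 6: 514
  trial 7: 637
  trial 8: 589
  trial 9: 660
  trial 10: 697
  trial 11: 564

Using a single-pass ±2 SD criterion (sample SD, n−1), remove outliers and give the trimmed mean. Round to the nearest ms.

n = 11, ΣRT = 6460, M = 587.273
Σ(x−M)² = 53462.18; s = √(53462.18/10) = 73.118
Cutoffs: 587.273 ± 2·73.118 → [441.0, 733.5]
No RTs fall outside the cutoffs; all 11 retained. Mean = 6460/11 = 587.273

587 ms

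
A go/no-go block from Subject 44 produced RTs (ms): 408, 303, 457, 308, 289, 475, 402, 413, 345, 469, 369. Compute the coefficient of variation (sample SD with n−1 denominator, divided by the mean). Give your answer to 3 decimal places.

0.175

n = 11, Σ = 4238, M = 385.2727
Σ(x−M)² = 45666.182; s = √(45666.182/10) = 67.5768
CV = 67.5768 / 385.2727 = 0.17540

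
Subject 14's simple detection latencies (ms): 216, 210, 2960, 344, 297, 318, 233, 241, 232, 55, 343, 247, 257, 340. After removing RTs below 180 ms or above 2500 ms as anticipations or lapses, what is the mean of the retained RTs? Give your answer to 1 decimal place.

273.2 ms

Excluded: 55, 2960
Retained (n=12): Σ = 3278
Mean = 3278/12 = 273.1667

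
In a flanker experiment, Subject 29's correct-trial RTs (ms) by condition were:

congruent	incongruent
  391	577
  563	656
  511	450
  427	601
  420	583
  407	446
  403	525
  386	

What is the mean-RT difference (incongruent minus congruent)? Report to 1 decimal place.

109.8 ms

M(congruent) = 3508/8 = 438.500
M(incongruent) = 3838/7 = 548.286
Difference = 548.286 − 438.500 = 109.786 ms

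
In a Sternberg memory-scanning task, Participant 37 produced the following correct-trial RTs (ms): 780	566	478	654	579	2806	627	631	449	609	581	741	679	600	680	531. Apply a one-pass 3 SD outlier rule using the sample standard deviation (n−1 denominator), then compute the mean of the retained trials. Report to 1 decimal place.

612.3 ms

n = 16, ΣRT = 11991, M = 749.438
Σ(x−M)² = 4623143.94; s = √(4623143.94/15) = 555.166
Cutoffs: 749.438 ± 3·555.166 → [-916.1, 2414.9]
Outside: 2806 → excluded.
Retained (n=15): Σ = 9185, mean = 9185/15 = 612.333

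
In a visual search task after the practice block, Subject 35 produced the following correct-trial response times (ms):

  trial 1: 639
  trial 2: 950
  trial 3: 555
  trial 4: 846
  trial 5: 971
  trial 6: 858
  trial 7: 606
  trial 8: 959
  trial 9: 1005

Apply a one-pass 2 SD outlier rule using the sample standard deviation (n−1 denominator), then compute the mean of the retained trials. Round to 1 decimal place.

821.0 ms

n = 9, ΣRT = 7389, M = 821.000
Σ(x−M)² = 244140.00; s = √(244140.00/8) = 174.693
Cutoffs: 821.000 ± 2·174.693 → [471.6, 1170.4]
No RTs fall outside the cutoffs; all 9 retained. Mean = 7389/9 = 821.000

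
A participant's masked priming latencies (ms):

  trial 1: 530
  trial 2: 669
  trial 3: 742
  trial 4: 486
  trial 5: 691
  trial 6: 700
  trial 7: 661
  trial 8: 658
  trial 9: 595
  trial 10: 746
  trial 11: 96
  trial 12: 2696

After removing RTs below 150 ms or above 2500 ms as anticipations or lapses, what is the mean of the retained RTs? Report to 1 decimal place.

Excluded: 96, 2696
Retained (n=10): Σ = 6478
Mean = 6478/10 = 647.8000

647.8 ms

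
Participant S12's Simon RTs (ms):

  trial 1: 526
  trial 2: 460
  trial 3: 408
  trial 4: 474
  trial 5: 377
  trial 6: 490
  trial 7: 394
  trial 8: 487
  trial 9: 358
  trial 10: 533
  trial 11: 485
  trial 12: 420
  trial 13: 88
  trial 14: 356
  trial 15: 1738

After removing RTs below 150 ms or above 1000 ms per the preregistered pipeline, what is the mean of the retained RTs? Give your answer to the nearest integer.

444 ms

Excluded: 88, 1738
Retained (n=13): Σ = 5768
Mean = 5768/13 = 443.6923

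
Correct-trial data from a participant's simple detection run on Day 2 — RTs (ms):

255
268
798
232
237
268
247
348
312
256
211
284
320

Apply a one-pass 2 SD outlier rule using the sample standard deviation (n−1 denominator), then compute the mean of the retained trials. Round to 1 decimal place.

269.8 ms

n = 13, ΣRT = 4036, M = 310.462
Σ(x−M)² = 275017.23; s = √(275017.23/12) = 151.387
Cutoffs: 310.462 ± 2·151.387 → [7.7, 613.2]
Outside: 798 → excluded.
Retained (n=12): Σ = 3238, mean = 3238/12 = 269.833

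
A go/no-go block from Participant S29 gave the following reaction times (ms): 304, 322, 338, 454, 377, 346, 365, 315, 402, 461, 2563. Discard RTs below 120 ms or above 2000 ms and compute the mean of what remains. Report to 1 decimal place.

368.4 ms

Excluded: 2563
Retained (n=10): Σ = 3684
Mean = 3684/10 = 368.4000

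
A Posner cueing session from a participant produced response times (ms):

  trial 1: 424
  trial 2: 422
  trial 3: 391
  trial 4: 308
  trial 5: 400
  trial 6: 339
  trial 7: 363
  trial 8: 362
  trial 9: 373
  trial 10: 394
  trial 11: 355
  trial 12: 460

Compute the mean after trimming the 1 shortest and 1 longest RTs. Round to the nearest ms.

Sorted: 308, 339, 355, 362, 363, 373, 391, 394, 400, 422, 424, 460
Drop lowest 1 (308) and highest 1 (460)
Remaining (n=10): Σ = 3823, mean = 3823/10 = 382.300

382 ms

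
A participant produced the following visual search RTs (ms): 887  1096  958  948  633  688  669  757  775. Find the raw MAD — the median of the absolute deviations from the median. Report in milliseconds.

112 ms

Sorted: 633, 669, 688, 757, 775, 887, 948, 958, 1096 → median = 775
|x − 775|: 112, 321, 183, 173, 142, 87, 106, 18, 0
Sorted deviations: 0, 18, 87, 106, 112, 142, 173, 183, 321 → MAD = 112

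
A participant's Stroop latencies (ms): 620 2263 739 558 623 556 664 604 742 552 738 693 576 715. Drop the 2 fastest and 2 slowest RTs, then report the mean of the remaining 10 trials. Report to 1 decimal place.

Sorted: 552, 556, 558, 576, 604, 620, 623, 664, 693, 715, 738, 739, 742, 2263
Drop lowest 2 (552, 556) and highest 2 (742, 2263)
Remaining (n=10): Σ = 6530, mean = 6530/10 = 653.000

653.0 ms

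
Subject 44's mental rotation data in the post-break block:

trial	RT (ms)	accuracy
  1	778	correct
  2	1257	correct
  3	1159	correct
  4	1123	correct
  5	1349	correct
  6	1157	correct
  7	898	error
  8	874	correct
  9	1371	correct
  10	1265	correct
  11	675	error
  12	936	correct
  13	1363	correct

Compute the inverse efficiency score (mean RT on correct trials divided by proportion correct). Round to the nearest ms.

1357 ms

Correct trials (n=11): 778, 1257, 1159, 1123, 1349, 1157, 874, 1371, 1265, 936, 1363
Mean correct RT = 12632/11 = 1148.3636 ms
Proportion correct = 11/13
IES = 1148.3636 / (11/13) = 1357.157 ms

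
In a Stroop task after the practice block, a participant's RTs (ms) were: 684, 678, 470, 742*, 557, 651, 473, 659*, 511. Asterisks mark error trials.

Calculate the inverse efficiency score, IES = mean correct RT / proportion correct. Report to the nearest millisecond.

Correct trials (n=7): 684, 678, 470, 557, 651, 473, 511
Mean correct RT = 4024/7 = 574.8571 ms
Proportion correct = 7/9
IES = 574.8571 / (7/9) = 739.102 ms

739 ms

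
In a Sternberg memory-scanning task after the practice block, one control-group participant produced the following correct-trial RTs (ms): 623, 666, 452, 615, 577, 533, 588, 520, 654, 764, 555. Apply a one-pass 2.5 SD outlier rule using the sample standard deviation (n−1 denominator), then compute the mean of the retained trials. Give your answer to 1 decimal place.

n = 11, ΣRT = 6547, M = 595.182
Σ(x−M)² = 70157.64; s = √(70157.64/10) = 83.760
Cutoffs: 595.182 ± 2.5·83.760 → [385.8, 804.6]
No RTs fall outside the cutoffs; all 11 retained. Mean = 6547/11 = 595.182

595.2 ms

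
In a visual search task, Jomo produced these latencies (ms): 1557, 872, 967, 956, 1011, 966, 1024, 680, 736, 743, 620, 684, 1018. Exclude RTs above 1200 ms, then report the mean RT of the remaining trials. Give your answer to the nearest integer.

Excluded: 1557
Retained (n=12): Σ = 10277
Mean = 10277/12 = 856.4167

856 ms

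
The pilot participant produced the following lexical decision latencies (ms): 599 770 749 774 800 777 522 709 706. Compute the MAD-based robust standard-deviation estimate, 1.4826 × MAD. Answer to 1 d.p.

59.3 ms

Sorted: 522, 599, 706, 709, 749, 770, 774, 777, 800 → median = 749
|x − 749| sorted: 0, 21, 25, 28, 40, 43, 51, 150, 227 → MAD = 40
Robust SD ≈ 1.4826 × 40 = 59.304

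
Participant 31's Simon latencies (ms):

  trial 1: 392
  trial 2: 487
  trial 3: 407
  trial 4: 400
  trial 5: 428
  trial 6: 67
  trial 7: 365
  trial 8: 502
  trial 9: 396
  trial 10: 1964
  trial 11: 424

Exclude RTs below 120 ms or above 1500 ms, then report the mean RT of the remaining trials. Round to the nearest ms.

422 ms

Excluded: 67, 1964
Retained (n=9): Σ = 3801
Mean = 3801/9 = 422.3333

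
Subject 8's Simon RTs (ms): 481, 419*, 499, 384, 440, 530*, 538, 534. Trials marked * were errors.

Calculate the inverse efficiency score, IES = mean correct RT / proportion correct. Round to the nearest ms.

Correct trials (n=6): 481, 499, 384, 440, 538, 534
Mean correct RT = 2876/6 = 479.3333 ms
Proportion correct = 6/8
IES = 479.3333 / (6/8) = 639.111 ms

639 ms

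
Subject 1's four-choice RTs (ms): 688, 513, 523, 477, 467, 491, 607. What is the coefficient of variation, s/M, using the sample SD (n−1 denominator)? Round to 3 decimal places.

n = 7, Σ = 3766, M = 538.0000
Σ(x−M)² = 39082.000; s = √(39082.000/6) = 80.7073
CV = 80.7073 / 538.0000 = 0.15001

0.150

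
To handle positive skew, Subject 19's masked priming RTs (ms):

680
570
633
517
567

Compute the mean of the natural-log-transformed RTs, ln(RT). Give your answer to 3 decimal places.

6.381

ln(RT): 6.5221, 6.3456, 6.4505, 6.2480, 6.3404
Σ ln(RT) = 31.9066
Mean = 31.9066/5 = 6.38132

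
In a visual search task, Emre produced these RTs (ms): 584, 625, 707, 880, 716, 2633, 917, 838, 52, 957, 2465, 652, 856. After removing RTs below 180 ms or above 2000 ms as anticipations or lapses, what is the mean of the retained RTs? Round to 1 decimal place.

Excluded: 52, 2465, 2633
Retained (n=10): Σ = 7732
Mean = 7732/10 = 773.2000

773.2 ms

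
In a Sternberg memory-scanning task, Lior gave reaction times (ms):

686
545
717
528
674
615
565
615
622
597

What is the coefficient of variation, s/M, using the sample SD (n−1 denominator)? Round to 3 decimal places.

n = 10, Σ = 6164, M = 616.4000
Σ(x−M)² = 34248.400; s = √(34248.400/9) = 61.6877
CV = 61.6877 / 616.4000 = 0.10008

0.100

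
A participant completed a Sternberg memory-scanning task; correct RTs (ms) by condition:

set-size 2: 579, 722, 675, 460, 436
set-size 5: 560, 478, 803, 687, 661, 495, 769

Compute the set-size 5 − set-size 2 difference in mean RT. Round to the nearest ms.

M(set-size 2) = 2872/5 = 574.400
M(set-size 5) = 4453/7 = 636.143
Difference = 636.143 − 574.400 = 61.743 ms

62 ms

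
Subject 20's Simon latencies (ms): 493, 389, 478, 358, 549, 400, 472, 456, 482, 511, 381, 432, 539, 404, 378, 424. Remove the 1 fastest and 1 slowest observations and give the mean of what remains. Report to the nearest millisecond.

446 ms

Sorted: 358, 378, 381, 389, 400, 404, 424, 432, 456, 472, 478, 482, 493, 511, 539, 549
Drop lowest 1 (358) and highest 1 (549)
Remaining (n=14): Σ = 6239, mean = 6239/14 = 445.643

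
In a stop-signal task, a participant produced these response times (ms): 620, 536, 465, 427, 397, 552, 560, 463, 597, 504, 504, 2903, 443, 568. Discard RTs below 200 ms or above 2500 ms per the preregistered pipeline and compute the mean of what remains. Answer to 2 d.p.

510.46 ms

Excluded: 2903
Retained (n=13): Σ = 6636
Mean = 6636/13 = 510.4615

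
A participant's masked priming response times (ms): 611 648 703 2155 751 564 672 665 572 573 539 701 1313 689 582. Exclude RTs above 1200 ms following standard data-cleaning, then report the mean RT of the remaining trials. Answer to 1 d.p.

Excluded: 1313, 2155
Retained (n=13): Σ = 8270
Mean = 8270/13 = 636.1538

636.2 ms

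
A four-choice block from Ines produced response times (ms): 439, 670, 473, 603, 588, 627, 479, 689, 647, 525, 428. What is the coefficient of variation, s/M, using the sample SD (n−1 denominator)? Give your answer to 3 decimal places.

n = 11, Σ = 6168, M = 560.7273
Σ(x−M)² = 90846.182; s = √(90846.182/10) = 95.3133
CV = 95.3133 / 560.7273 = 0.16998

0.170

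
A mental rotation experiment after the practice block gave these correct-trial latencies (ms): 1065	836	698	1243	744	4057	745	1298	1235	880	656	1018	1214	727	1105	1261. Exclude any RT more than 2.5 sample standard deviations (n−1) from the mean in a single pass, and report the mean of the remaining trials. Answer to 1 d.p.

981.7 ms

n = 16, ΣRT = 18782, M = 1173.875
Σ(x−M)² = 9650023.75; s = √(9650023.75/15) = 802.082
Cutoffs: 1173.875 ± 2.5·802.082 → [-831.3, 3179.1]
Outside: 4057 → excluded.
Retained (n=15): Σ = 14725, mean = 14725/15 = 981.667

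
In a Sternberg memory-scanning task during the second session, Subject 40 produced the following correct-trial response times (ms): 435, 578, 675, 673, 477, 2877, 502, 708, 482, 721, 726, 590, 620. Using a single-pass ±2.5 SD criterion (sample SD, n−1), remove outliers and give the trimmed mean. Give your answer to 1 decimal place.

598.9 ms

n = 13, ΣRT = 10064, M = 774.154
Σ(x−M)² = 4910445.69; s = √(4910445.69/12) = 639.690
Cutoffs: 774.154 ± 2.5·639.690 → [-825.1, 2373.4]
Outside: 2877 → excluded.
Retained (n=12): Σ = 7187, mean = 7187/12 = 598.917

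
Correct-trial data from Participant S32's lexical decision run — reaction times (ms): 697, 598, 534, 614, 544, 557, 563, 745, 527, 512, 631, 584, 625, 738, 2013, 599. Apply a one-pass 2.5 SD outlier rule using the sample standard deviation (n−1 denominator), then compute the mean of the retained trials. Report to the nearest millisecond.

n = 16, ΣRT = 11081, M = 692.562
Σ(x−M)² = 1934787.94; s = √(1934787.94/15) = 359.146
Cutoffs: 692.562 ± 2.5·359.146 → [-205.3, 1590.4]
Outside: 2013 → excluded.
Retained (n=15): Σ = 9068, mean = 9068/15 = 604.533

605 ms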